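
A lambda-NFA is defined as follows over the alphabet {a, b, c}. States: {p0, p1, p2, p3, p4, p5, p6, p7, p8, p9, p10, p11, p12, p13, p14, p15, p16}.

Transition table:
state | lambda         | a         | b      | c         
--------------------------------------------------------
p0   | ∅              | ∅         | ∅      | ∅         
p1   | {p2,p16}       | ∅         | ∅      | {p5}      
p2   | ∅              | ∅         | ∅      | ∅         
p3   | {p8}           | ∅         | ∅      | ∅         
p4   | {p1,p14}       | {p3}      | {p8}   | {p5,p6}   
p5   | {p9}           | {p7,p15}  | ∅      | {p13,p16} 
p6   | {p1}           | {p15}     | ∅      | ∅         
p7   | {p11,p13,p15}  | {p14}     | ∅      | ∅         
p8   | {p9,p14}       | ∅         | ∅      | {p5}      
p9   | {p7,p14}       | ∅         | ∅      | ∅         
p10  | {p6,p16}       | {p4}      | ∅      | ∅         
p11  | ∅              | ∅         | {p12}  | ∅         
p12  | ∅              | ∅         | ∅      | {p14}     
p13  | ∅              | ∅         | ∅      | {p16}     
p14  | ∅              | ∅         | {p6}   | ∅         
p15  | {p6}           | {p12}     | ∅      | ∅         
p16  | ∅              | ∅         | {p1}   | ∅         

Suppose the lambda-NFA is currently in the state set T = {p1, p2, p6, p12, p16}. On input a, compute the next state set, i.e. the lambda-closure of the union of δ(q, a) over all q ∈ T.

{p1, p2, p6, p15, p16}

p6 on a → {p15}.
No a-transition from p1, p2, p12, p16.
Union after reading a: {p15}.
Now take the lambda-closure:
From p15 via lambda: add p6.
From p6 via lambda: add p1.
From p1 via lambda: add p2, p16.
No new states can be added; the closed set is {p1, p2, p6, p15, p16}.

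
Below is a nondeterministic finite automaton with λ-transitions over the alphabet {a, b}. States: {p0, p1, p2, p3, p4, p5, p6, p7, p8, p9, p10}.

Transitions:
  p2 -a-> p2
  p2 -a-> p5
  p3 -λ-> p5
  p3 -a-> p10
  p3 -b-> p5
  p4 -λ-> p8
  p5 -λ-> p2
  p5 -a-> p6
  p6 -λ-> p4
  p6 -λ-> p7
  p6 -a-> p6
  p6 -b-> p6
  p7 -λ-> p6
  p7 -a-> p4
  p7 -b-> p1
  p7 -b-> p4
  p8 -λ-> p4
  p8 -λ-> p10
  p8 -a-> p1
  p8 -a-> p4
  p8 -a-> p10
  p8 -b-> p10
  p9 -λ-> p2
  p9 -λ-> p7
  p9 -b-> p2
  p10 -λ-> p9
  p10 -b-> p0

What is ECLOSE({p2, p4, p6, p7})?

{p2, p4, p6, p7, p8, p9, p10}

Start with {p2, p4, p6, p7}.
From p4 via λ: add p8.
From p8 via λ: add p10.
From p10 via λ: add p9.
No new states can be added; the closed set is {p2, p4, p6, p7, p8, p9, p10}.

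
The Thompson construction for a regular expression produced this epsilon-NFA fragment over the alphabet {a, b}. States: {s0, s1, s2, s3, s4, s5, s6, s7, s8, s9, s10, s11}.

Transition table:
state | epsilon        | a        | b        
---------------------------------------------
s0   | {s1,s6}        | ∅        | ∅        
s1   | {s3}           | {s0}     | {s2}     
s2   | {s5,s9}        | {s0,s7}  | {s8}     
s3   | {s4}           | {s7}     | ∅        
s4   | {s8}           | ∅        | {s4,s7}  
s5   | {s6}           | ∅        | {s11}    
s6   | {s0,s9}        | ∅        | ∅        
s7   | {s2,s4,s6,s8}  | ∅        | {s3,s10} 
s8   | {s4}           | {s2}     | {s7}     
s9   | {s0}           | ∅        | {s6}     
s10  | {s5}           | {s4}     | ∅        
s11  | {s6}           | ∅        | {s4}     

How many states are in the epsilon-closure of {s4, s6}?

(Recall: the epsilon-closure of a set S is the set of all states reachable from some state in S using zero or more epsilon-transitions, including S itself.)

7

Start with {s4, s6}.
From s4 via epsilon: add s8.
From s6 via epsilon: add s0, s9.
From s0 via epsilon: add s1.
From s1 via epsilon: add s3.
epsilon-closure = {s0, s1, s3, s4, s6, s8, s9}, which has 7 states.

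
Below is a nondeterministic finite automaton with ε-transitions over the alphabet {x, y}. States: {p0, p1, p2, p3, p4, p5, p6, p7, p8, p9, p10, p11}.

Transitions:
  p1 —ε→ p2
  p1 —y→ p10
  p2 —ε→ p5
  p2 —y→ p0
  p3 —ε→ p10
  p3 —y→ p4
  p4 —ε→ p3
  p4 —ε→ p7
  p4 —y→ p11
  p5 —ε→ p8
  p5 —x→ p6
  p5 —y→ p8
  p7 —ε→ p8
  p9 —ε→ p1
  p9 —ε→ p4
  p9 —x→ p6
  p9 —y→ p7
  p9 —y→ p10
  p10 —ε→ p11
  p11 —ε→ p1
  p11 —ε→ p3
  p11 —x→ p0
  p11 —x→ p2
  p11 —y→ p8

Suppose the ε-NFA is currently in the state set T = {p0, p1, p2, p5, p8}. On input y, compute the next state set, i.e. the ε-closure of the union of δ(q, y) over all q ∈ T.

{p0, p1, p2, p3, p5, p8, p10, p11}

p1 on y → {p10}.
p2 on y → {p0}.
p5 on y → {p8}.
No y-transition from p0, p8.
Union after reading y: {p0, p8, p10}.
Now take the ε-closure:
From p10 via ε: add p11.
From p11 via ε: add p1, p3.
From p1 via ε: add p2.
From p2 via ε: add p5.
No new states can be added; the closed set is {p0, p1, p2, p3, p5, p8, p10, p11}.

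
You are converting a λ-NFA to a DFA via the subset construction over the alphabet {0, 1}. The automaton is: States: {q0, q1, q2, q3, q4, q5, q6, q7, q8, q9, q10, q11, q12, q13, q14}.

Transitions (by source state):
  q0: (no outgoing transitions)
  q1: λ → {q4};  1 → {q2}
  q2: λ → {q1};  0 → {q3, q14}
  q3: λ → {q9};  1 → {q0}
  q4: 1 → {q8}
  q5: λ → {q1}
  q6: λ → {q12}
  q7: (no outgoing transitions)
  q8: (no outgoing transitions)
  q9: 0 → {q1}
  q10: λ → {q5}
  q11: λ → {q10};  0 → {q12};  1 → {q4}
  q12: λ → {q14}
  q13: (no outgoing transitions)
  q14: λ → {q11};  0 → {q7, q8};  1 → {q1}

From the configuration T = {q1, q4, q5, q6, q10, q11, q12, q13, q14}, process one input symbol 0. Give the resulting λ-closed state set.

q11 on 0 → {q12}.
q14 on 0 → {q7, q8}.
No 0-transition from q1, q4, q5, q6, q10, q12, q13.
Union after reading 0: {q7, q8, q12}.
Now take the λ-closure:
From q12 via λ: add q14.
From q14 via λ: add q11.
From q11 via λ: add q10.
From q10 via λ: add q5.
From q5 via λ: add q1.
From q1 via λ: add q4.
No new states can be added; the closed set is {q1, q4, q5, q7, q8, q10, q11, q12, q14}.

{q1, q4, q5, q7, q8, q10, q11, q12, q14}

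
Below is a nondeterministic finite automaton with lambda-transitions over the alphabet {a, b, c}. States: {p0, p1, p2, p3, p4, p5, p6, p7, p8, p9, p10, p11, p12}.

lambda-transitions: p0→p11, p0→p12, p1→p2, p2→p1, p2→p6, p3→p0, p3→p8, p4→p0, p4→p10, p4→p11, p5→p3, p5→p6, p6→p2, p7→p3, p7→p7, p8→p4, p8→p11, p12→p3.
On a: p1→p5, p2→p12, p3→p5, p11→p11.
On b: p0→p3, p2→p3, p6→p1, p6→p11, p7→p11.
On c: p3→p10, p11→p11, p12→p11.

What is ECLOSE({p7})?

{p0, p3, p4, p7, p8, p10, p11, p12}

Start with {p7}.
From p7 via lambda: add p3.
From p3 via lambda: add p0, p8.
From p0 via lambda: add p11, p12.
From p8 via lambda: add p4.
From p4 via lambda: add p10.
No new states can be added; the closed set is {p0, p3, p4, p7, p8, p10, p11, p12}.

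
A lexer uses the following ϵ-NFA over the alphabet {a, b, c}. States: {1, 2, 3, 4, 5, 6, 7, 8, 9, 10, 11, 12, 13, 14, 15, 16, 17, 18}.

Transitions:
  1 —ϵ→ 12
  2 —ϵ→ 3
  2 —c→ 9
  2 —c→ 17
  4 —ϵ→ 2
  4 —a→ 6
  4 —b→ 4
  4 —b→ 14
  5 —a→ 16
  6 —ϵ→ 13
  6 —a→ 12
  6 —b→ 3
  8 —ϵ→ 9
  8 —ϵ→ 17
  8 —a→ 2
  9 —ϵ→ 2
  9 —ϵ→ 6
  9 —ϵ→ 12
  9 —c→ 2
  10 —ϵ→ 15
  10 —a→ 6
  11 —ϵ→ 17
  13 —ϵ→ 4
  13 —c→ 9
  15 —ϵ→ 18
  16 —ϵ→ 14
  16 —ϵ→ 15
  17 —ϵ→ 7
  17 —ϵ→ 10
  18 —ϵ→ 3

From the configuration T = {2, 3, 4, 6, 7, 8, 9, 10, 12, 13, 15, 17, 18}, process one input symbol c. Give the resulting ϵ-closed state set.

2 on c → {9, 17}.
9 on c → {2}.
13 on c → {9}.
No c-transition from 3, 4, 6, 7, 8, 10, 12, 15, 17, 18.
Union after reading c: {2, 9, 17}.
Now take the ϵ-closure:
From 2 via ϵ: add 3.
From 9 via ϵ: add 6, 12.
From 17 via ϵ: add 7, 10.
From 6 via ϵ: add 13.
From 10 via ϵ: add 15.
From 13 via ϵ: add 4.
From 15 via ϵ: add 18.
No new states can be added; the closed set is {2, 3, 4, 6, 7, 9, 10, 12, 13, 15, 17, 18}.

{2, 3, 4, 6, 7, 9, 10, 12, 13, 15, 17, 18}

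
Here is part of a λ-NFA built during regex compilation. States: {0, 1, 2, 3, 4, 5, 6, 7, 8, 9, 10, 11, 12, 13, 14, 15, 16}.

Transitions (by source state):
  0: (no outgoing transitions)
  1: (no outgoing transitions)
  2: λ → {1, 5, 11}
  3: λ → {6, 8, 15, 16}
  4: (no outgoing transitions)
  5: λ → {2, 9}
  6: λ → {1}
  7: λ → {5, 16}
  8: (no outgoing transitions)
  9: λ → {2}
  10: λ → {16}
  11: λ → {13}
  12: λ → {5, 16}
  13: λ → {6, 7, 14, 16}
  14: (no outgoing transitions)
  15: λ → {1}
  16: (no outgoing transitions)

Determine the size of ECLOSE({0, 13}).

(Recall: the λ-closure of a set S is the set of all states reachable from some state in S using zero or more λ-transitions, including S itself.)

11

Start with {0, 13}.
From 13 via λ: add 6, 7, 14, 16.
From 6 via λ: add 1.
From 7 via λ: add 5.
From 5 via λ: add 2, 9.
From 2 via λ: add 11.
λ-closure = {0, 1, 2, 5, 6, 7, 9, 11, 13, 14, 16}, which has 11 states.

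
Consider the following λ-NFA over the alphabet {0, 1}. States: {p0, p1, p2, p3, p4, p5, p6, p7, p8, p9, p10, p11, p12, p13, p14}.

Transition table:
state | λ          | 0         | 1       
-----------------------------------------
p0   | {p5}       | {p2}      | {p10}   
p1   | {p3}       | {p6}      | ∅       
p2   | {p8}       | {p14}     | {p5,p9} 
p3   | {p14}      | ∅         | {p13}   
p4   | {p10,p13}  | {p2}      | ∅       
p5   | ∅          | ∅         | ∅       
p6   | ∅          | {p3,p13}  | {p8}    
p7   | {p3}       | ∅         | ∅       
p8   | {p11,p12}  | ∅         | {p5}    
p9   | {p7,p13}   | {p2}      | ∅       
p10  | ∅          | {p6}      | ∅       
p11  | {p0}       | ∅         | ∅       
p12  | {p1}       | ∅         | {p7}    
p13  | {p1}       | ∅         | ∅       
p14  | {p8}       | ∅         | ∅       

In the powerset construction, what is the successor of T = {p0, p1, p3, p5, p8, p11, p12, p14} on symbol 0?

{p0, p1, p2, p3, p5, p6, p8, p11, p12, p14}

p0 on 0 → {p2}.
p1 on 0 → {p6}.
No 0-transition from p3, p5, p8, p11, p12, p14.
Union after reading 0: {p2, p6}.
Now take the λ-closure:
From p2 via λ: add p8.
From p8 via λ: add p11, p12.
From p11 via λ: add p0.
From p12 via λ: add p1.
From p0 via λ: add p5.
From p1 via λ: add p3.
From p3 via λ: add p14.
No new states can be added; the closed set is {p0, p1, p2, p3, p5, p6, p8, p11, p12, p14}.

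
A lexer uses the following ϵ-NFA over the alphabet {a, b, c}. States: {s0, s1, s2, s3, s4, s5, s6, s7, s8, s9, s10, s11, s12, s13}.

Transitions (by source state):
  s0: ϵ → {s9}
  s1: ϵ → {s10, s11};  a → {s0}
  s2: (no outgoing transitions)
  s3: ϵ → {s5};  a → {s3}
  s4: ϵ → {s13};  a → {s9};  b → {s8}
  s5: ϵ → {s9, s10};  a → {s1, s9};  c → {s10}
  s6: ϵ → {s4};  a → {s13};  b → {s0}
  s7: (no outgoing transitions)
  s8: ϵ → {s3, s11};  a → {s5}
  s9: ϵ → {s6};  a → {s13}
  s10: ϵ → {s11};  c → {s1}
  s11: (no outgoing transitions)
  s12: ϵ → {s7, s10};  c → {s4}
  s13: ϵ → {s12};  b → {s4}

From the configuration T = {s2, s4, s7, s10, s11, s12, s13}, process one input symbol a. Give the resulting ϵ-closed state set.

{s4, s6, s7, s9, s10, s11, s12, s13}

s4 on a → {s9}.
No a-transition from s2, s7, s10, s11, s12, s13.
Union after reading a: {s9}.
Now take the ϵ-closure:
From s9 via ϵ: add s6.
From s6 via ϵ: add s4.
From s4 via ϵ: add s13.
From s13 via ϵ: add s12.
From s12 via ϵ: add s7, s10.
From s10 via ϵ: add s11.
No new states can be added; the closed set is {s4, s6, s7, s9, s10, s11, s12, s13}.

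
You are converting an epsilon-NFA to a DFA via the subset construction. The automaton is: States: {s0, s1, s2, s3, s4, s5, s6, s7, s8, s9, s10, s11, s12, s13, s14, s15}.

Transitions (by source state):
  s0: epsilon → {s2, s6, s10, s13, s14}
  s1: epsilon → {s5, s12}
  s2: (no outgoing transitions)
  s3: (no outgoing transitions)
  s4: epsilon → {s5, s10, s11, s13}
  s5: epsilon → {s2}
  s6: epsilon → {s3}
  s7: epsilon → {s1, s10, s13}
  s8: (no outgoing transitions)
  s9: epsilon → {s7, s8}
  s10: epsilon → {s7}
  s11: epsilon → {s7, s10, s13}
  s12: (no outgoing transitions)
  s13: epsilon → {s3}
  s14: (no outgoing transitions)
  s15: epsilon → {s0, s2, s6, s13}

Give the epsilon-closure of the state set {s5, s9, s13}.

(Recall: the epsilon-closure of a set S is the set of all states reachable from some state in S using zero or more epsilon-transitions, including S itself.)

{s1, s2, s3, s5, s7, s8, s9, s10, s12, s13}

Start with {s5, s9, s13}.
From s5 via epsilon: add s2.
From s9 via epsilon: add s7, s8.
From s13 via epsilon: add s3.
From s7 via epsilon: add s1, s10.
From s1 via epsilon: add s12.
No new states can be added; the closed set is {s1, s2, s3, s5, s7, s8, s9, s10, s12, s13}.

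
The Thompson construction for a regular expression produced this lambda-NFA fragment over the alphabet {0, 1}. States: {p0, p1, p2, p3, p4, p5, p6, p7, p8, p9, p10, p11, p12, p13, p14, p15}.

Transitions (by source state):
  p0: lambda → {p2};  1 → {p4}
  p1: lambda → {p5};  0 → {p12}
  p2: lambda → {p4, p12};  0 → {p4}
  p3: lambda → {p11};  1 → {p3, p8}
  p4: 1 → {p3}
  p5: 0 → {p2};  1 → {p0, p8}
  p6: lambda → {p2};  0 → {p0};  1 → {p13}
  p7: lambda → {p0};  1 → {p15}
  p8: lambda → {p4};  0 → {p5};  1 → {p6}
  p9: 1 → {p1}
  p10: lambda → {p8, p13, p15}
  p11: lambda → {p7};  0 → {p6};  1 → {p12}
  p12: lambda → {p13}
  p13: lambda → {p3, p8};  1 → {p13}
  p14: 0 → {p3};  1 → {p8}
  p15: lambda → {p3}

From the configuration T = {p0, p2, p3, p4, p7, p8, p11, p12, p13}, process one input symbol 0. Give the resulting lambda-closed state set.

p2 on 0 → {p4}.
p8 on 0 → {p5}.
p11 on 0 → {p6}.
No 0-transition from p0, p3, p4, p7, p12, p13.
Union after reading 0: {p4, p5, p6}.
Now take the lambda-closure:
From p6 via lambda: add p2.
From p2 via lambda: add p12.
From p12 via lambda: add p13.
From p13 via lambda: add p3, p8.
From p3 via lambda: add p11.
From p11 via lambda: add p7.
From p7 via lambda: add p0.
No new states can be added; the closed set is {p0, p2, p3, p4, p5, p6, p7, p8, p11, p12, p13}.

{p0, p2, p3, p4, p5, p6, p7, p8, p11, p12, p13}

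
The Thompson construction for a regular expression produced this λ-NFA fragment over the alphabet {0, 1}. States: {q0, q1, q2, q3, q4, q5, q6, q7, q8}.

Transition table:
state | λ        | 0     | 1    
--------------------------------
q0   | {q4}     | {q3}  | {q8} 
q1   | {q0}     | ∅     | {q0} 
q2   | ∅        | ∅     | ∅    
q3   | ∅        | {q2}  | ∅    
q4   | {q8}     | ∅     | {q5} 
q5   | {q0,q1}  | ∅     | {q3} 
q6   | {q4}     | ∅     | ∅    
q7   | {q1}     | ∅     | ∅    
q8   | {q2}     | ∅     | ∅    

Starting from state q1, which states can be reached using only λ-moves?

Start with {q1}.
From q1 via λ: add q0.
From q0 via λ: add q4.
From q4 via λ: add q8.
From q8 via λ: add q2.
No new states can be added; the closed set is {q0, q1, q2, q4, q8}.

{q0, q1, q2, q4, q8}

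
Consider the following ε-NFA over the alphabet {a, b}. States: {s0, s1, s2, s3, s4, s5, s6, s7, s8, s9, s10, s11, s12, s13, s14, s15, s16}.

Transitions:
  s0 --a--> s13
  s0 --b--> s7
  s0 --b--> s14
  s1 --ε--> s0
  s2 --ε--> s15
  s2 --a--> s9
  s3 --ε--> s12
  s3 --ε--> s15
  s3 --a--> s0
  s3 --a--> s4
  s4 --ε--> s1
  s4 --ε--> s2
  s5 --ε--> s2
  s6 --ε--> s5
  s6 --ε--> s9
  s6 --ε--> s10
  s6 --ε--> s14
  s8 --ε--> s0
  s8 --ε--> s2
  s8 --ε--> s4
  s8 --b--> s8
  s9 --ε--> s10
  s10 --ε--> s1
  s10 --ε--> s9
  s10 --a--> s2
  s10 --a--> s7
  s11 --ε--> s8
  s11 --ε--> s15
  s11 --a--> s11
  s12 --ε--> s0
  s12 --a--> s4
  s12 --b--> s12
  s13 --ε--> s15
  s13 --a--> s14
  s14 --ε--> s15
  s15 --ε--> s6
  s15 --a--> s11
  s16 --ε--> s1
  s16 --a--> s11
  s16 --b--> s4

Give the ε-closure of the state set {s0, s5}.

{s0, s1, s2, s5, s6, s9, s10, s14, s15}

Start with {s0, s5}.
From s5 via ε: add s2.
From s2 via ε: add s15.
From s15 via ε: add s6.
From s6 via ε: add s9, s10, s14.
From s10 via ε: add s1.
No new states can be added; the closed set is {s0, s1, s2, s5, s6, s9, s10, s14, s15}.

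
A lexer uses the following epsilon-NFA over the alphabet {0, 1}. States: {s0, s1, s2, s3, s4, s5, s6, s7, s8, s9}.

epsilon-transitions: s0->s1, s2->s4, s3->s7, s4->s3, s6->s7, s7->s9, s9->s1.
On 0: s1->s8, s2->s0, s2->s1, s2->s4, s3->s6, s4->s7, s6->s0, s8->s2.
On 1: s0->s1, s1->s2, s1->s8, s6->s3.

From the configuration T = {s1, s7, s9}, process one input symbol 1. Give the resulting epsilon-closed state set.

s1 on 1 → {s2, s8}.
No 1-transition from s7, s9.
Union after reading 1: {s2, s8}.
Now take the epsilon-closure:
From s2 via epsilon: add s4.
From s4 via epsilon: add s3.
From s3 via epsilon: add s7.
From s7 via epsilon: add s9.
From s9 via epsilon: add s1.
No new states can be added; the closed set is {s1, s2, s3, s4, s7, s8, s9}.

{s1, s2, s3, s4, s7, s8, s9}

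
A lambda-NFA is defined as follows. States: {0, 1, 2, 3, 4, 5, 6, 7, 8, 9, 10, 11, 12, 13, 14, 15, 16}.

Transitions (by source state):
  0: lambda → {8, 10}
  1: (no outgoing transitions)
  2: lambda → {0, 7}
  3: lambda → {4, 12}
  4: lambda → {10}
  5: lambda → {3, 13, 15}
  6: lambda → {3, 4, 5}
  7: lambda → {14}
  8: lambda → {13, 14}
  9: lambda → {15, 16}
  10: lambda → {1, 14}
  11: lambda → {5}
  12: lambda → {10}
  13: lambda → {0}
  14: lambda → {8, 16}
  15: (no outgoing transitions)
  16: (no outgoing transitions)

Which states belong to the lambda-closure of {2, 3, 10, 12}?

Start with {2, 3, 10, 12}.
From 2 via lambda: add 0, 7.
From 3 via lambda: add 4.
From 10 via lambda: add 1, 14.
From 0 via lambda: add 8.
From 14 via lambda: add 16.
From 8 via lambda: add 13.
No new states can be added; the closed set is {0, 1, 2, 3, 4, 7, 8, 10, 12, 13, 14, 16}.

{0, 1, 2, 3, 4, 7, 8, 10, 12, 13, 14, 16}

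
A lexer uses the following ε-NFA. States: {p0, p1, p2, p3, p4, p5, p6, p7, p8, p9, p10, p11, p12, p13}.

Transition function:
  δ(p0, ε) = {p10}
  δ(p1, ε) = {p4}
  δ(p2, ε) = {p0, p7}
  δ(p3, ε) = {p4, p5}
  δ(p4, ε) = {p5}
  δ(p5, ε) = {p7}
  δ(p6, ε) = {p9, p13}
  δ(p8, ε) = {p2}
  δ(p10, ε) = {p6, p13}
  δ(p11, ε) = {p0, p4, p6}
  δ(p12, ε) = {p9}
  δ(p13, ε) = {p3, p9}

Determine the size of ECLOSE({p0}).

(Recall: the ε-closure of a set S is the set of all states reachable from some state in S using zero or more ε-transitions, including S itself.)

Start with {p0}.
From p0 via ε: add p10.
From p10 via ε: add p6, p13.
From p6 via ε: add p9.
From p13 via ε: add p3.
From p3 via ε: add p4, p5.
From p5 via ε: add p7.
ε-closure = {p0, p3, p4, p5, p6, p7, p9, p10, p13}, which has 9 states.

9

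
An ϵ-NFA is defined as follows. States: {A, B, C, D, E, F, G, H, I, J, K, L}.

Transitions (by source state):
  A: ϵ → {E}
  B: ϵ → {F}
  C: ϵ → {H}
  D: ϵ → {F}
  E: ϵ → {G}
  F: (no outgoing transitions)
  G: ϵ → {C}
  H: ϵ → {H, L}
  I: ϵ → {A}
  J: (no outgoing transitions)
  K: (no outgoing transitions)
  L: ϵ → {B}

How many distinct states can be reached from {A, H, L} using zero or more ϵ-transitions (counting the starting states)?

Start with {A, H, L}.
From A via ϵ: add E.
From L via ϵ: add B.
From B via ϵ: add F.
From E via ϵ: add G.
From G via ϵ: add C.
ϵ-closure = {A, B, C, E, F, G, H, L}, which has 8 states.

8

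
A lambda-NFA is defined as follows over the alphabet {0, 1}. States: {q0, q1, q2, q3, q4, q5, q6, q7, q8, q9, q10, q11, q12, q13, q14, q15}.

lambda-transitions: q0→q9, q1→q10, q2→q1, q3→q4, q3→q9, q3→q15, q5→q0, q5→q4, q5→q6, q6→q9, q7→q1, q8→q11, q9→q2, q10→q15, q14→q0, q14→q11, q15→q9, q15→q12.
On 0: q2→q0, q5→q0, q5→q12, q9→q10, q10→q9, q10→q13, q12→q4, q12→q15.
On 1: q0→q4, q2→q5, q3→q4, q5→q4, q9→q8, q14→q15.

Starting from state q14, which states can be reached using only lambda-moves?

Start with {q14}.
From q14 via lambda: add q0, q11.
From q0 via lambda: add q9.
From q9 via lambda: add q2.
From q2 via lambda: add q1.
From q1 via lambda: add q10.
From q10 via lambda: add q15.
From q15 via lambda: add q12.
No new states can be added; the closed set is {q0, q1, q2, q9, q10, q11, q12, q14, q15}.

{q0, q1, q2, q9, q10, q11, q12, q14, q15}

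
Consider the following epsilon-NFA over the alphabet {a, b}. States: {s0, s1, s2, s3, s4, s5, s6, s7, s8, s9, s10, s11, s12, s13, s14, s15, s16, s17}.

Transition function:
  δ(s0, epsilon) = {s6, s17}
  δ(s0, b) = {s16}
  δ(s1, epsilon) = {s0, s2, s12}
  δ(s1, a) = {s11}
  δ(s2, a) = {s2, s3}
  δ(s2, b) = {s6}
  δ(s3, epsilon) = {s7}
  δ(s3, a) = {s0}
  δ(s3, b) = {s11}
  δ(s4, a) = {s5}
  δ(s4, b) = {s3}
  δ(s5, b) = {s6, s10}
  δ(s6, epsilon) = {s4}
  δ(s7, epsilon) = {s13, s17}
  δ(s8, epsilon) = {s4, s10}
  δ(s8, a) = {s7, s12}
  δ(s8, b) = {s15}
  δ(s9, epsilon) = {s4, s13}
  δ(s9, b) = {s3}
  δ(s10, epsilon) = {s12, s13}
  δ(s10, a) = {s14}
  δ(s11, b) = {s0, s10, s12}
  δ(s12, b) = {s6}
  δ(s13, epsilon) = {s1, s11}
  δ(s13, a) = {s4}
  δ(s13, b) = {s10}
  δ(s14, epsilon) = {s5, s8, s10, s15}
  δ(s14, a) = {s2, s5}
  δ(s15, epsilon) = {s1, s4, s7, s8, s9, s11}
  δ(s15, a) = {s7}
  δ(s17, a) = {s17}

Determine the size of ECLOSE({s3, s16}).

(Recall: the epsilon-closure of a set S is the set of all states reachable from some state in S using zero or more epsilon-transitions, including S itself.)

Start with {s3, s16}.
From s3 via epsilon: add s7.
From s7 via epsilon: add s13, s17.
From s13 via epsilon: add s1, s11.
From s1 via epsilon: add s0, s2, s12.
From s0 via epsilon: add s6.
From s6 via epsilon: add s4.
epsilon-closure = {s0, s1, s2, s3, s4, s6, s7, s11, s12, s13, s16, s17}, which has 12 states.

12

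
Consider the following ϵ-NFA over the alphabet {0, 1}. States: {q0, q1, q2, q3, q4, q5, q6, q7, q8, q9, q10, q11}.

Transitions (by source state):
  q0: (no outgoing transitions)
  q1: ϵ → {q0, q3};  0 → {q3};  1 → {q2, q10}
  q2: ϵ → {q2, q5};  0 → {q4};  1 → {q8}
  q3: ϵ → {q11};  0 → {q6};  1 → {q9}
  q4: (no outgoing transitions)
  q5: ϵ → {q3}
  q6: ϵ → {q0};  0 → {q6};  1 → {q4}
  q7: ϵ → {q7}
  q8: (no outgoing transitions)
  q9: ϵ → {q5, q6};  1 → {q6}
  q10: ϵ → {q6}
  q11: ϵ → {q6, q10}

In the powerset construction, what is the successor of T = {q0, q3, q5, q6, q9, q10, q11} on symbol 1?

q3 on 1 → {q9}.
q6 on 1 → {q4}.
q9 on 1 → {q6}.
No 1-transition from q0, q5, q10, q11.
Union after reading 1: {q4, q6, q9}.
Now take the ϵ-closure:
From q6 via ϵ: add q0.
From q9 via ϵ: add q5.
From q5 via ϵ: add q3.
From q3 via ϵ: add q11.
From q11 via ϵ: add q10.
No new states can be added; the closed set is {q0, q3, q4, q5, q6, q9, q10, q11}.

{q0, q3, q4, q5, q6, q9, q10, q11}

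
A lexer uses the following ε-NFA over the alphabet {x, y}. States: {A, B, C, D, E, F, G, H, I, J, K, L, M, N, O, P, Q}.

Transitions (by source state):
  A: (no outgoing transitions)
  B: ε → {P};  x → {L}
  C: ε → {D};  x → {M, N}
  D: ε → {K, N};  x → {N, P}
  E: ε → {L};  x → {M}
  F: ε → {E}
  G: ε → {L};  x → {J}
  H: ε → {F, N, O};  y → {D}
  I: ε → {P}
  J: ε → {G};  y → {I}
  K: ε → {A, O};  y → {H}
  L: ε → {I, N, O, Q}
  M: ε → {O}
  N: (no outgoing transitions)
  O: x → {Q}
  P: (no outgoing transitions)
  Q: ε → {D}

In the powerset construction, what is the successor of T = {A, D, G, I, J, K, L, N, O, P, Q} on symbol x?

D on x → {N, P}.
G on x → {J}.
O on x → {Q}.
No x-transition from A, I, J, K, L, N, P, Q.
Union after reading x: {J, N, P, Q}.
Now take the ε-closure:
From J via ε: add G.
From Q via ε: add D.
From D via ε: add K.
From G via ε: add L.
From K via ε: add A, O.
From L via ε: add I.
No new states can be added; the closed set is {A, D, G, I, J, K, L, N, O, P, Q}.

{A, D, G, I, J, K, L, N, O, P, Q}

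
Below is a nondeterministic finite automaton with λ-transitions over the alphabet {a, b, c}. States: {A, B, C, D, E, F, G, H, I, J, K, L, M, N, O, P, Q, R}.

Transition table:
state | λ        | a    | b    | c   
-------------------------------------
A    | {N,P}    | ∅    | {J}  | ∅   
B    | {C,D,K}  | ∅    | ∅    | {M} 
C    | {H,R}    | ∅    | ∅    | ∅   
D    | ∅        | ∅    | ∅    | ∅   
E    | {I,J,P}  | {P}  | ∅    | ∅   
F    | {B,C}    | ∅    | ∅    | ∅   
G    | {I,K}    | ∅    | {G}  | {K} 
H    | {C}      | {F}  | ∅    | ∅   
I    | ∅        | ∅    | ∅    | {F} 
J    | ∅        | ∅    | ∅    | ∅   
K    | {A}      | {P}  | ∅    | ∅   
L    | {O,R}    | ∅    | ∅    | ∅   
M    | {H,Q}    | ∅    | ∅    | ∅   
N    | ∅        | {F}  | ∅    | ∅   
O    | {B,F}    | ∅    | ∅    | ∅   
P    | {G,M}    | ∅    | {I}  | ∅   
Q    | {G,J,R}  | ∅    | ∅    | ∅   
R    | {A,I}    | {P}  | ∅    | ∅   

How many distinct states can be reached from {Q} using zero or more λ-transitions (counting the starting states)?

12

Start with {Q}.
From Q via λ: add G, J, R.
From G via λ: add I, K.
From R via λ: add A.
From A via λ: add N, P.
From P via λ: add M.
From M via λ: add H.
From H via λ: add C.
λ-closure = {A, C, G, H, I, J, K, M, N, P, Q, R}, which has 12 states.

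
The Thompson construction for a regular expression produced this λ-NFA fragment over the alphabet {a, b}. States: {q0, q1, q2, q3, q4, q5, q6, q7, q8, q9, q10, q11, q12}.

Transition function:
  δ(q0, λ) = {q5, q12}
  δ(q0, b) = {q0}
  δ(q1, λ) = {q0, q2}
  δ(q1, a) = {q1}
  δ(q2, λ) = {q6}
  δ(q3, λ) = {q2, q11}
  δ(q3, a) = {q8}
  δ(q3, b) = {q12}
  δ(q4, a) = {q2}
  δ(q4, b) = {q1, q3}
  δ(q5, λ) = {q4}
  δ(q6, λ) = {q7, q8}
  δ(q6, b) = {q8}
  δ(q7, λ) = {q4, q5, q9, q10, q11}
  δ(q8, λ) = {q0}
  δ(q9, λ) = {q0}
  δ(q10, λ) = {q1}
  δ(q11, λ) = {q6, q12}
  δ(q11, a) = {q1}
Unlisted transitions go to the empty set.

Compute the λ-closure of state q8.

Start with {q8}.
From q8 via λ: add q0.
From q0 via λ: add q5, q12.
From q5 via λ: add q4.
No new states can be added; the closed set is {q0, q4, q5, q8, q12}.

{q0, q4, q5, q8, q12}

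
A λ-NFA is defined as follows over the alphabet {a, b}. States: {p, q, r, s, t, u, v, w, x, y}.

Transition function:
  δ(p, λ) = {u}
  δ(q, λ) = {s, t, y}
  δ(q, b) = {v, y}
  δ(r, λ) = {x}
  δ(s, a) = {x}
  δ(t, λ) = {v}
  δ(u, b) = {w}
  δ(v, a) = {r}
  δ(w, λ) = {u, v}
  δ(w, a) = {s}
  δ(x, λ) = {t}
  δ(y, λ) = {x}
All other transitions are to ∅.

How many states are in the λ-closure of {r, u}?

Start with {r, u}.
From r via λ: add x.
From x via λ: add t.
From t via λ: add v.
λ-closure = {r, t, u, v, x}, which has 5 states.

5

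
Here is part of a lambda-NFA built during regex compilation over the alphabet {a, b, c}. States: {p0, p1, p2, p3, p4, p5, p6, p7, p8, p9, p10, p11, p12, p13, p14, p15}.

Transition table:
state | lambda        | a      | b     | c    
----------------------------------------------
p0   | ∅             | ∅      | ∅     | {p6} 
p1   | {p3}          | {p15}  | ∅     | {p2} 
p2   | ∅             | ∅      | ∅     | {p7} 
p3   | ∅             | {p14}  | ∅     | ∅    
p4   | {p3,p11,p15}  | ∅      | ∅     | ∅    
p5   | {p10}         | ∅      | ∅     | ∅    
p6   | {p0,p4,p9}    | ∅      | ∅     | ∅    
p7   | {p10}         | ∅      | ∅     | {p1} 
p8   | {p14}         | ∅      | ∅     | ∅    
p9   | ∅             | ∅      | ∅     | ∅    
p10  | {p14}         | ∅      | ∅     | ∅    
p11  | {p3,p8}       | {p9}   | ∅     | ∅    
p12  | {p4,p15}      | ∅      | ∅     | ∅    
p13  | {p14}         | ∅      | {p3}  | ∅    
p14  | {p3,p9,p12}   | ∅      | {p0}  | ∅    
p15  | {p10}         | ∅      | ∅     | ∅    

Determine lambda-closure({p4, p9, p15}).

Start with {p4, p9, p15}.
From p4 via lambda: add p3, p11.
From p15 via lambda: add p10.
From p10 via lambda: add p14.
From p11 via lambda: add p8.
From p14 via lambda: add p12.
No new states can be added; the closed set is {p3, p4, p8, p9, p10, p11, p12, p14, p15}.

{p3, p4, p8, p9, p10, p11, p12, p14, p15}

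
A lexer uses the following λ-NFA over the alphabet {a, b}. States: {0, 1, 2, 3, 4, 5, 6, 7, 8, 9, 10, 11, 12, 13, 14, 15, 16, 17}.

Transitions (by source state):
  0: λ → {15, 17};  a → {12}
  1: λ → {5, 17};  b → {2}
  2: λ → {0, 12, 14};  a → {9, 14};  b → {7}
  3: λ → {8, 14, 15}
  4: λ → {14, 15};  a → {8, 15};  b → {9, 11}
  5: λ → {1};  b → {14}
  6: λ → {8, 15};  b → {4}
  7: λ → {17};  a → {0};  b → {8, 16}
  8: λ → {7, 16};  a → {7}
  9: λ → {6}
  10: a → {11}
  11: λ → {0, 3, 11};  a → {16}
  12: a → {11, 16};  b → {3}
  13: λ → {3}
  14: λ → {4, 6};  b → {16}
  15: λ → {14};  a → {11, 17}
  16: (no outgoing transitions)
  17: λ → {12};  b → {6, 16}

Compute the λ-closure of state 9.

{4, 6, 7, 8, 9, 12, 14, 15, 16, 17}

Start with {9}.
From 9 via λ: add 6.
From 6 via λ: add 8, 15.
From 8 via λ: add 7, 16.
From 15 via λ: add 14.
From 7 via λ: add 17.
From 14 via λ: add 4.
From 17 via λ: add 12.
No new states can be added; the closed set is {4, 6, 7, 8, 9, 12, 14, 15, 16, 17}.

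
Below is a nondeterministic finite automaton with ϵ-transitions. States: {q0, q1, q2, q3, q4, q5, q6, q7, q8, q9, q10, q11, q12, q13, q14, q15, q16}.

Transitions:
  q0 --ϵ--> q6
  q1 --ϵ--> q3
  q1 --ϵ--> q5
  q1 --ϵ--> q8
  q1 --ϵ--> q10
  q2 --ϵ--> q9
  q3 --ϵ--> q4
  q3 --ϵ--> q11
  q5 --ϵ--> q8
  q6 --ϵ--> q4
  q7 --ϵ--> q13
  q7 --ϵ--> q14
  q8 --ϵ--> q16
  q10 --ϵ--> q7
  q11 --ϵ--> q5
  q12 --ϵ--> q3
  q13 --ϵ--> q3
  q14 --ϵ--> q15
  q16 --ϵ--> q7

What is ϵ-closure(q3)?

Start with {q3}.
From q3 via ϵ: add q4, q11.
From q11 via ϵ: add q5.
From q5 via ϵ: add q8.
From q8 via ϵ: add q16.
From q16 via ϵ: add q7.
From q7 via ϵ: add q13, q14.
From q14 via ϵ: add q15.
No new states can be added; the closed set is {q3, q4, q5, q7, q8, q11, q13, q14, q15, q16}.

{q3, q4, q5, q7, q8, q11, q13, q14, q15, q16}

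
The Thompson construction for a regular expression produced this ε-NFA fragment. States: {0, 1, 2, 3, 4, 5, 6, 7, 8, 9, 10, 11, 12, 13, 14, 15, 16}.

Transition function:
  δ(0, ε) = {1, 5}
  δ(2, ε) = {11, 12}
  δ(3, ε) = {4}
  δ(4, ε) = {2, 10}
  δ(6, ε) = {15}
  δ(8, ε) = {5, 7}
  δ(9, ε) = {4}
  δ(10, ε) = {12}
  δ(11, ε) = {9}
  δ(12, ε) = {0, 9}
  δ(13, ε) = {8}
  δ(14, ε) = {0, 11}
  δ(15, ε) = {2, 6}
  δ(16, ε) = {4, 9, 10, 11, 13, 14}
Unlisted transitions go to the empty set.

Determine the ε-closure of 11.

{0, 1, 2, 4, 5, 9, 10, 11, 12}

Start with {11}.
From 11 via ε: add 9.
From 9 via ε: add 4.
From 4 via ε: add 2, 10.
From 2 via ε: add 12.
From 12 via ε: add 0.
From 0 via ε: add 1, 5.
No new states can be added; the closed set is {0, 1, 2, 4, 5, 9, 10, 11, 12}.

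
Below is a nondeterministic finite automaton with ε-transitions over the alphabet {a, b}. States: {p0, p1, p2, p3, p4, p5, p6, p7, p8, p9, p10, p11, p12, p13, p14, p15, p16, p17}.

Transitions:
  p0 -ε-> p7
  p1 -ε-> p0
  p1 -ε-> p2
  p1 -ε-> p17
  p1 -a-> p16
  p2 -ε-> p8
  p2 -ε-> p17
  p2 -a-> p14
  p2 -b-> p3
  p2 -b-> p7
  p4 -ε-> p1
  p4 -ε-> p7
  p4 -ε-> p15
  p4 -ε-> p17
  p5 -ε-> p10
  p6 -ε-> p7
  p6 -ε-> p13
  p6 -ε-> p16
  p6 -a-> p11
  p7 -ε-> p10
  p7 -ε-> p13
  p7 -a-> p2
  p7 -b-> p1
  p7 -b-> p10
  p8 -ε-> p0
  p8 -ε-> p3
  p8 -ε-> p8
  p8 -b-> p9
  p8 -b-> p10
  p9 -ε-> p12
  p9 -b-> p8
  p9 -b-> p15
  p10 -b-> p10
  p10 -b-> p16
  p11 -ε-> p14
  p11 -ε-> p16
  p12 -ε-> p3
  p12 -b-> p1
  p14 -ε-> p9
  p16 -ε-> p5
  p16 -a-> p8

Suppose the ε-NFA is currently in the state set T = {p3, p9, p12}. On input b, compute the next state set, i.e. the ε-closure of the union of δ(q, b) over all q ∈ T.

p9 on b → {p8, p15}.
p12 on b → {p1}.
No b-transition from p3.
Union after reading b: {p1, p8, p15}.
Now take the ε-closure:
From p1 via ε: add p0, p2, p17.
From p8 via ε: add p3.
From p0 via ε: add p7.
From p7 via ε: add p10, p13.
No new states can be added; the closed set is {p0, p1, p2, p3, p7, p8, p10, p13, p15, p17}.

{p0, p1, p2, p3, p7, p8, p10, p13, p15, p17}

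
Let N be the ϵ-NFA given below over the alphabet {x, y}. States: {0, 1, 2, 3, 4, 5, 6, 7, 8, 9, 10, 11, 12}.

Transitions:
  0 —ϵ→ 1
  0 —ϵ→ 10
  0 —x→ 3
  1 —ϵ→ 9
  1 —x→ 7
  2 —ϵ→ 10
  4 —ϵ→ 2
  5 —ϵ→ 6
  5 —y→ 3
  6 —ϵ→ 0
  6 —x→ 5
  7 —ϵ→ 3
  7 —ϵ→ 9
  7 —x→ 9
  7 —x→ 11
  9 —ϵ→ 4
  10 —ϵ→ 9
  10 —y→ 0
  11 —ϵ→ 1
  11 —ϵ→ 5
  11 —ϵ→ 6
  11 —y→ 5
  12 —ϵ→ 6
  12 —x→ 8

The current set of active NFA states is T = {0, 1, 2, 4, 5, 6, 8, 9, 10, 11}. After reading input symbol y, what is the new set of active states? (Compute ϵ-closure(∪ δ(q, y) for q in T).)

5 on y → {3}.
10 on y → {0}.
11 on y → {5}.
No y-transition from 0, 1, 2, 4, 6, 8, 9.
Union after reading y: {0, 3, 5}.
Now take the ϵ-closure:
From 0 via ϵ: add 1, 10.
From 5 via ϵ: add 6.
From 1 via ϵ: add 9.
From 9 via ϵ: add 4.
From 4 via ϵ: add 2.
No new states can be added; the closed set is {0, 1, 2, 3, 4, 5, 6, 9, 10}.

{0, 1, 2, 3, 4, 5, 6, 9, 10}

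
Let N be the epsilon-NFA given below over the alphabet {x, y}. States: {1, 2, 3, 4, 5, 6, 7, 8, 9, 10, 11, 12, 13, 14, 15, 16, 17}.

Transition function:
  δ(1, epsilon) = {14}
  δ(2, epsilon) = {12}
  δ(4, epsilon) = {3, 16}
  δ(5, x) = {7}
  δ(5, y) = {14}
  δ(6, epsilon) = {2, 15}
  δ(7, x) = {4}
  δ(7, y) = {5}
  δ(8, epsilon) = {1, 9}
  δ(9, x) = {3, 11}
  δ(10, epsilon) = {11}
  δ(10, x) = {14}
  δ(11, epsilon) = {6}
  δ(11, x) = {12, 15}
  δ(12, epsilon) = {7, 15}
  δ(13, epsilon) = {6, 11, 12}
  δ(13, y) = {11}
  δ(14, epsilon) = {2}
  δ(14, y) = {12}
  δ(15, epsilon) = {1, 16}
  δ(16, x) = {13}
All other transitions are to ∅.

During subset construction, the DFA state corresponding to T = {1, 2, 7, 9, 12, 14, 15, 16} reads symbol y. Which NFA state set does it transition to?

7 on y → {5}.
14 on y → {12}.
No y-transition from 1, 2, 9, 12, 15, 16.
Union after reading y: {5, 12}.
Now take the epsilon-closure:
From 12 via epsilon: add 7, 15.
From 15 via epsilon: add 1, 16.
From 1 via epsilon: add 14.
From 14 via epsilon: add 2.
No new states can be added; the closed set is {1, 2, 5, 7, 12, 14, 15, 16}.

{1, 2, 5, 7, 12, 14, 15, 16}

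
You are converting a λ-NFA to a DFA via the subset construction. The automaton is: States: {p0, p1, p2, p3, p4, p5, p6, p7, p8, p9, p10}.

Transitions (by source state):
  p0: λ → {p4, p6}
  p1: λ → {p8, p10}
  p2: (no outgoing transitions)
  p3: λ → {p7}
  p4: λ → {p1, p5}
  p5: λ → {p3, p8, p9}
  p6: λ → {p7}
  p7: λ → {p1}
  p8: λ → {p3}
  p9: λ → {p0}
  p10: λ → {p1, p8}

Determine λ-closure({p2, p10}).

{p1, p2, p3, p7, p8, p10}

Start with {p2, p10}.
From p10 via λ: add p1, p8.
From p8 via λ: add p3.
From p3 via λ: add p7.
No new states can be added; the closed set is {p1, p2, p3, p7, p8, p10}.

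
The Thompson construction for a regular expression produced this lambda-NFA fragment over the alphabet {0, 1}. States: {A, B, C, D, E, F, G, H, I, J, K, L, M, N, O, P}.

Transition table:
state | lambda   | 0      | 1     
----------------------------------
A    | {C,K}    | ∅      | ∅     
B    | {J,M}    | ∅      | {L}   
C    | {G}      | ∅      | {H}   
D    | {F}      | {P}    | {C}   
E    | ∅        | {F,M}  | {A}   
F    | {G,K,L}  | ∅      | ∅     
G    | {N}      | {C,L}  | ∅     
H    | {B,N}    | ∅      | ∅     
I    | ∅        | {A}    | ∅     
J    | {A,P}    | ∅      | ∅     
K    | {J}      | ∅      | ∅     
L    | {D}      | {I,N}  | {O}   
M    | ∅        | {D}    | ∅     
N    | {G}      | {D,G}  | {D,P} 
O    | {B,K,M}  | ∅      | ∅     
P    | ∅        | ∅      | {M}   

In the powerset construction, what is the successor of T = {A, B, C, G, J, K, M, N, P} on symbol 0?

G on 0 → {C, L}.
M on 0 → {D}.
N on 0 → {D, G}.
No 0-transition from A, B, C, J, K, P.
Union after reading 0: {C, D, G, L}.
Now take the lambda-closure:
From D via lambda: add F.
From G via lambda: add N.
From F via lambda: add K.
From K via lambda: add J.
From J via lambda: add A, P.
No new states can be added; the closed set is {A, C, D, F, G, J, K, L, N, P}.

{A, C, D, F, G, J, K, L, N, P}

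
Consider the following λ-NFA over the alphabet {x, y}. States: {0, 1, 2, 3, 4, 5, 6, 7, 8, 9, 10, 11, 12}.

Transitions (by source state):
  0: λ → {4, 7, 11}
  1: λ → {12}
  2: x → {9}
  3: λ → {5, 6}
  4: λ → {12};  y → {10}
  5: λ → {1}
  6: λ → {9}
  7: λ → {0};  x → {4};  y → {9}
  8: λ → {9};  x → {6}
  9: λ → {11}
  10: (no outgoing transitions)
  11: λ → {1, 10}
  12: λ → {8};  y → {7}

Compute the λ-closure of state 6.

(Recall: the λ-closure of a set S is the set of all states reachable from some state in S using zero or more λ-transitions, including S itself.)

Start with {6}.
From 6 via λ: add 9.
From 9 via λ: add 11.
From 11 via λ: add 1, 10.
From 1 via λ: add 12.
From 12 via λ: add 8.
No new states can be added; the closed set is {1, 6, 8, 9, 10, 11, 12}.

{1, 6, 8, 9, 10, 11, 12}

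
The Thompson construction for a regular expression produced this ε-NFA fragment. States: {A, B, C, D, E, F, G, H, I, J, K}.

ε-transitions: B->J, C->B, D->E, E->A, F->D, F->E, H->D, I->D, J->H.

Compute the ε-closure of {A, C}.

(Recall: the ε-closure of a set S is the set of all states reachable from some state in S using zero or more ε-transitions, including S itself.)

Start with {A, C}.
From C via ε: add B.
From B via ε: add J.
From J via ε: add H.
From H via ε: add D.
From D via ε: add E.
No new states can be added; the closed set is {A, B, C, D, E, H, J}.

{A, B, C, D, E, H, J}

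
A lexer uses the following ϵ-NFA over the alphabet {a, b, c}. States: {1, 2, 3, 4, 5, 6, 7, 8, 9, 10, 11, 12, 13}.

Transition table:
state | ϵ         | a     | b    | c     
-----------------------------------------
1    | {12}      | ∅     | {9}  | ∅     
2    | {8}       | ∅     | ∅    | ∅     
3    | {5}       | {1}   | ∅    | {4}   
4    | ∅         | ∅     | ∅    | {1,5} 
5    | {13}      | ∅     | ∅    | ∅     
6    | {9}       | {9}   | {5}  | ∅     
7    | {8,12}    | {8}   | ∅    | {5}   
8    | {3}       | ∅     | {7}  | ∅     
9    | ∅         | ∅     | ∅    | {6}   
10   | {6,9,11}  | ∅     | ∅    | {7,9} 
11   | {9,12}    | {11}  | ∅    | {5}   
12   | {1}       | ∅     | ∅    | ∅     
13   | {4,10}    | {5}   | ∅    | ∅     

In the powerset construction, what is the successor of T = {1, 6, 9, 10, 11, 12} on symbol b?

1 on b → {9}.
6 on b → {5}.
No b-transition from 9, 10, 11, 12.
Union after reading b: {5, 9}.
Now take the ϵ-closure:
From 5 via ϵ: add 13.
From 13 via ϵ: add 4, 10.
From 10 via ϵ: add 6, 11.
From 11 via ϵ: add 12.
From 12 via ϵ: add 1.
No new states can be added; the closed set is {1, 4, 5, 6, 9, 10, 11, 12, 13}.

{1, 4, 5, 6, 9, 10, 11, 12, 13}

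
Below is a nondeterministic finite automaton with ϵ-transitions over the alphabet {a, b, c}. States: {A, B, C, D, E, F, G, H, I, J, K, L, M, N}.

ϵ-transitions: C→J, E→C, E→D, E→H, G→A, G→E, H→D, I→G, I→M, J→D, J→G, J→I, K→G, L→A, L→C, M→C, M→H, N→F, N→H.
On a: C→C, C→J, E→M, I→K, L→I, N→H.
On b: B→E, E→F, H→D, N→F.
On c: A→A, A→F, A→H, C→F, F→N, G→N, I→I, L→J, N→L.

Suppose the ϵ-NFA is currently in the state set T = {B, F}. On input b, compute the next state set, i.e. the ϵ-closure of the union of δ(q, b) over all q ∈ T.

{A, C, D, E, G, H, I, J, M}

B on b → {E}.
No b-transition from F.
Union after reading b: {E}.
Now take the ϵ-closure:
From E via ϵ: add C, D, H.
From C via ϵ: add J.
From J via ϵ: add G, I.
From G via ϵ: add A.
From I via ϵ: add M.
No new states can be added; the closed set is {A, C, D, E, G, H, I, J, M}.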